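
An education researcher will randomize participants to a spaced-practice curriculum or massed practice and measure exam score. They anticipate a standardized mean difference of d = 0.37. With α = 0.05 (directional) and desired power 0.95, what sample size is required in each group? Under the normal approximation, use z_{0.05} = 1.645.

n = 159 per group

For two independent groups with equal n: n = 2·((z_{α} + z_β) / d)².
z_{α} + z_β = 1.645 + 1.645 = 3.290.
n = 2 × (3.290 / 0.37)² = 2 × 8.892² = 2 × 79.07 = 158.1.
Round up to the next whole participant.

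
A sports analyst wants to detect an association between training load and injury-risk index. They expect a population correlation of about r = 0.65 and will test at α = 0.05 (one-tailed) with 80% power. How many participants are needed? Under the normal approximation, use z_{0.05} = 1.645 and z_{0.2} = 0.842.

n = 14

Fisher's z: C = ½·ln((1+r)/(1−r)) = ½·ln(4.7143) = 0.7753.
n = ((z_{α} + z_β)/C)² + 3.
(1.645 + 0.842) / 0.7753 = 2.487 / 0.7753 = 3.208.
n = 3.208² + 3 = 10.29 + 3 = 13.3.
Round up.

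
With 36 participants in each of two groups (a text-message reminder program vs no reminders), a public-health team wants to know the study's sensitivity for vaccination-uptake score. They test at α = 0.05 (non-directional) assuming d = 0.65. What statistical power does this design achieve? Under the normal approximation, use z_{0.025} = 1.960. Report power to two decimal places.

For two equal groups, power = Φ(d·√(n/2) − z_{α/2}).
d·√(n/2) = 0.65 × √(36/2) = 0.65 × 4.243 = 2.758.
z_β = 2.758 − 1.960 = 0.798.
Power = Φ(0.798) = 0.787.

power ≈ 0.79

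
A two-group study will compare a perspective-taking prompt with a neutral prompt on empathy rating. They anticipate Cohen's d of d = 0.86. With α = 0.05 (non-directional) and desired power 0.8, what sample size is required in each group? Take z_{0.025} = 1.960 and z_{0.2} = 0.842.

For two independent groups with equal n: n = 2·((z_{α/2} + z_β) / d)².
z_{α/2} + z_β = 1.960 + 0.842 = 2.802.
n = 2 × (2.802 / 0.86)² = 2 × 3.258² = 2 × 10.62 = 21.2.
Round up to the next whole participant.

n = 22 per group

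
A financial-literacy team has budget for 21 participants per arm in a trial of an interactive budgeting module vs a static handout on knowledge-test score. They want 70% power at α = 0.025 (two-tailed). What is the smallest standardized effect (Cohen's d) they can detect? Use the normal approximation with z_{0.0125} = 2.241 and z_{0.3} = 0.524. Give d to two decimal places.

d_min ≈ 0.85

For two independent groups of n = 21 each: d_min = (z_{α/2} + z_β)·√(2/n).
z-sum = 2.241 + 0.524 = 2.765.
d_min = 2.765 × √(2/21) = 2.765 × 0.3086 = 0.853.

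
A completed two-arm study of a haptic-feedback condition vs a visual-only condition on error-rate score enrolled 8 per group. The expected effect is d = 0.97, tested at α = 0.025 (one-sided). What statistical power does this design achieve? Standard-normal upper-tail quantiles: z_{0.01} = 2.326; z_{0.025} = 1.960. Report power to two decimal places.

For two equal groups, power = Φ(d·√(n/2) − z_{α}).
d·√(n/2) = 0.97 × √(8/2) = 0.97 × 2.000 = 1.940.
z_β = 1.940 − 1.960 = -0.020.
Power = Φ(-0.020) = 0.492.

power ≈ 0.49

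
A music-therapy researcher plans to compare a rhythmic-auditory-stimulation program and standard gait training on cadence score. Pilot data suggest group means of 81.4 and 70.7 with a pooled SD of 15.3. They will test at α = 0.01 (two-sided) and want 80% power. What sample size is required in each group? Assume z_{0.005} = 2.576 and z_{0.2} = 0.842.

Cohen's d = |M₁ − M₂| / SD_pooled = |81.4 − 70.7| / 15.3 = 10.7 / 15.3 = 0.699.
For two independent groups with equal n: n = 2·((z_{α/2} + z_β) / d)².
z_{α/2} + z_β = 2.576 + 0.842 = 3.418.
n = 2 × (3.418 / 0.699)² = 2 × 4.890² = 2 × 23.91 = 47.8.
Round up to the next whole participant.

n = 48 per group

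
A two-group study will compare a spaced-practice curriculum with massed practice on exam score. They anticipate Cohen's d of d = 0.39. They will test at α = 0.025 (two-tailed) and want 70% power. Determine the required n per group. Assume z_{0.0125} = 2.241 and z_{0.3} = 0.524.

For two independent groups with equal n: n = 2·((z_{α/2} + z_β) / d)².
z_{α/2} + z_β = 2.241 + 0.524 = 2.765.
n = 2 × (2.765 / 0.39)² = 2 × 7.090² = 2 × 50.26 = 100.5.
Round up to the next whole participant.

n = 101 per group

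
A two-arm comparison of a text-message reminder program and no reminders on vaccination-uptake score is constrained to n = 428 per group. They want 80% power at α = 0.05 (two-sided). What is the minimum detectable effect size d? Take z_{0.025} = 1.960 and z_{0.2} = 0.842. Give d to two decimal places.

d_min ≈ 0.19

For two independent groups of n = 428 each: d_min = (z_{α/2} + z_β)·√(2/n).
z-sum = 1.960 + 0.842 = 2.802.
d_min = 2.802 × √(2/428) = 2.802 × 0.0684 = 0.192.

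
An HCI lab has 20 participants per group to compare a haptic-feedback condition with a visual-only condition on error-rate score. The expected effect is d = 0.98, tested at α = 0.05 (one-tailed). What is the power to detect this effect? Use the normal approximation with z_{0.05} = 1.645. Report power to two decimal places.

For two equal groups, power = Φ(d·√(n/2) − z_{α}).
d·√(n/2) = 0.98 × √(20/2) = 0.98 × 3.162 = 3.099.
z_β = 3.099 − 1.645 = 1.454.
Power = Φ(1.454) = 0.927.

power ≈ 0.93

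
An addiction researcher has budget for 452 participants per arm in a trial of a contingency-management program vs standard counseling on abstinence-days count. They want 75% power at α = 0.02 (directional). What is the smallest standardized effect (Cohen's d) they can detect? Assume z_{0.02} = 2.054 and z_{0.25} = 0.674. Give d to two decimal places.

d_min ≈ 0.18

For two independent groups of n = 452 each: d_min = (z_{α} + z_β)·√(2/n).
z-sum = 2.054 + 0.674 = 2.728.
d_min = 2.728 × √(2/452) = 2.728 × 0.0665 = 0.181.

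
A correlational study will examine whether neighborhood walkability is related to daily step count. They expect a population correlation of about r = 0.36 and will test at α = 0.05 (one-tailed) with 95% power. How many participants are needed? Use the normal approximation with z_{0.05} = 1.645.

n = 80

Fisher's z: C = ½·ln((1+r)/(1−r)) = ½·ln(2.1250) = 0.3769.
n = ((z_{α} + z_β)/C)² + 3.
(1.645 + 1.645) / 0.3769 = 3.290 / 0.3769 = 8.729.
n = 8.729² + 3 = 76.20 + 3 = 79.2.
Round up.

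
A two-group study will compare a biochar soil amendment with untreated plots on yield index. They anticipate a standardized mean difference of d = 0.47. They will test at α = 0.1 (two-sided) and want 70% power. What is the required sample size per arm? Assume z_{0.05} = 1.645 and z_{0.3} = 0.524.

n = 43 per group

For two independent groups with equal n: n = 2·((z_{α/2} + z_β) / d)².
z_{α/2} + z_β = 1.645 + 0.524 = 2.169.
n = 2 × (2.169 / 0.47)² = 2 × 4.615² = 2 × 21.30 = 42.6.
Round up to the next whole participant.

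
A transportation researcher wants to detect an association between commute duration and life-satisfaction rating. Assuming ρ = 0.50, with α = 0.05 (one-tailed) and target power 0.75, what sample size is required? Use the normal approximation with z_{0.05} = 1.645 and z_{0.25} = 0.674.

n = 21

Fisher's z: C = ½·ln((1+r)/(1−r)) = ½·ln(3.0000) = 0.5493.
n = ((z_{α} + z_β)/C)² + 3.
(1.645 + 0.674) / 0.5493 = 2.319 / 0.5493 = 4.222.
n = 4.222² + 3 = 17.82 + 3 = 20.8.
Round up.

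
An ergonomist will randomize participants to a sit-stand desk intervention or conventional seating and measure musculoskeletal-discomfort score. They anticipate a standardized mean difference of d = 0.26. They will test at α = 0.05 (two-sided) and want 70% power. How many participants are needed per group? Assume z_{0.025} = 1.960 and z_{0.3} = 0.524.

n = 183 per group

For two independent groups with equal n: n = 2·((z_{α/2} + z_β) / d)².
z_{α/2} + z_β = 1.960 + 0.524 = 2.484.
n = 2 × (2.484 / 0.26)² = 2 × 9.554² = 2 × 91.28 = 182.6.
Round up to the next whole participant.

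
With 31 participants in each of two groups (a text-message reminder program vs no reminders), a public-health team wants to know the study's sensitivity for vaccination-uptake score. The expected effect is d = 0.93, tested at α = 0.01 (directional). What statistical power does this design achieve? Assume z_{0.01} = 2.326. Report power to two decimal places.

For two equal groups, power = Φ(d·√(n/2) − z_{α}).
d·√(n/2) = 0.93 × √(31/2) = 0.93 × 3.937 = 3.661.
z_β = 3.661 − 2.326 = 1.335.
Power = Φ(1.335) = 0.909.

power ≈ 0.91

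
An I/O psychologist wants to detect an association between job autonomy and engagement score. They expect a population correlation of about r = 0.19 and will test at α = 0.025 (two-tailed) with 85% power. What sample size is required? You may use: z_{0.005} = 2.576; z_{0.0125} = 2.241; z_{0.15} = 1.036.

n = 294

Fisher's z: C = ½·ln((1+r)/(1−r)) = ½·ln(1.4691) = 0.1923.
n = ((z_{α/2} + z_β)/C)² + 3.
(2.241 + 1.036) / 0.1923 = 3.277 / 0.1923 = 17.041.
n = 17.041² + 3 = 290.40 + 3 = 293.4.
Round up.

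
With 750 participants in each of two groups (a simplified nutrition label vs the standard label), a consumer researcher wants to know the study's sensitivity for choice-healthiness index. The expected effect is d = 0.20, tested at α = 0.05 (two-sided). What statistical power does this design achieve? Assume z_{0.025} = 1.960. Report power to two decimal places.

For two equal groups, power = Φ(d·√(n/2) − z_{α/2}).
d·√(n/2) = 0.20 × √(750/2) = 0.20 × 19.365 = 3.873.
z_β = 3.873 − 1.960 = 1.913.
Power = Φ(1.913) = 0.972.

power ≈ 0.97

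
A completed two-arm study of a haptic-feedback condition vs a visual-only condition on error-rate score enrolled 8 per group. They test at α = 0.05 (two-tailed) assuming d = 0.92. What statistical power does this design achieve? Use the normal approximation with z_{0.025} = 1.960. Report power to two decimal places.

For two equal groups, power = Φ(d·√(n/2) − z_{α/2}).
d·√(n/2) = 0.92 × √(8/2) = 0.92 × 2.000 = 1.840.
z_β = 1.840 − 1.960 = -0.120.
Power = Φ(-0.120) = 0.452.

power ≈ 0.45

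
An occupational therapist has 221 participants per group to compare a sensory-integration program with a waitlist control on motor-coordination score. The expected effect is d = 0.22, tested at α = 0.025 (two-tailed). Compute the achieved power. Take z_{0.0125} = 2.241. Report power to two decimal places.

For two equal groups, power = Φ(d·√(n/2) − z_{α/2}).
d·√(n/2) = 0.22 × √(221/2) = 0.22 × 10.512 = 2.313.
z_β = 2.313 − 2.241 = 0.072.
Power = Φ(0.072) = 0.529.

power ≈ 0.53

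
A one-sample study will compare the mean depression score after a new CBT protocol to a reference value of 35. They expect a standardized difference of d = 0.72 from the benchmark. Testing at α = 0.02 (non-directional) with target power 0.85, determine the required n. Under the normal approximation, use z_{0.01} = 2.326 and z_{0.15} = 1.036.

n = 22

For a one-sample test: n = ((z_{α/2} + z_β) / d)².
z_{α/2} + z_β = 2.326 + 1.036 = 3.362.
n = (3.362 / 0.72)² = 4.669² = 21.80.
Round up.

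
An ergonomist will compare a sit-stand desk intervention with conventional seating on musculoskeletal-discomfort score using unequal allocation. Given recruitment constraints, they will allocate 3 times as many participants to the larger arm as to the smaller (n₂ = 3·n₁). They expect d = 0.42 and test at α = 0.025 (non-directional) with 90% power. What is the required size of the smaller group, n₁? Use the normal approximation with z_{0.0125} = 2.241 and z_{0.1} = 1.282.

n₁ = 94

With allocation ratio k = n₂/n₁ = 3, Var(x̄₁−x̄₂) = σ²(1/n₁ + 1/(k·n₁)) = σ²·(k+1)/(k·n₁).
So n₁ = (1 + 1/k)·((z_{α/2} + z_β)/d)² = 1.333 × (3.523/0.42)².
n₁ = 1.333 × 70.36 = 93.8.
Round up: n₁ = 94, giving n₂ = 3 × 94 = 282.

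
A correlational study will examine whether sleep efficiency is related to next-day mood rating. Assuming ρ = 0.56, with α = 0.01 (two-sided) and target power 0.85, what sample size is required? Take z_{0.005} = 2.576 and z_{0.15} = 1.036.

Fisher's z: C = ½·ln((1+r)/(1−r)) = ½·ln(3.5455) = 0.6328.
n = ((z_{α/2} + z_β)/C)² + 3.
(2.576 + 1.036) / 0.6328 = 3.612 / 0.6328 = 5.708.
n = 5.708² + 3 = 32.58 + 3 = 35.6.
Round up.

n = 36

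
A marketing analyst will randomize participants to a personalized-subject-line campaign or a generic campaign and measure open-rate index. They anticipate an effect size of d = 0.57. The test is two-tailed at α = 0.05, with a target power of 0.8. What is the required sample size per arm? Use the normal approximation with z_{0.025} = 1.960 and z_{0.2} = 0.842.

For two independent groups with equal n: n = 2·((z_{α/2} + z_β) / d)².
z_{α/2} + z_β = 1.960 + 0.842 = 2.802.
n = 2 × (2.802 / 0.57)² = 2 × 4.916² = 2 × 24.16 = 48.3.
Round up to the next whole participant.

n = 49 per group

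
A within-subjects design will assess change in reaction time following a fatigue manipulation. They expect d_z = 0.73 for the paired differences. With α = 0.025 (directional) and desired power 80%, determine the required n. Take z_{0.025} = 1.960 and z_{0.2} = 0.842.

n = 15 pairs

For a paired (one-sample on differences) test: n = ((z_{α} + z_β) / d)².
z_{α} + z_β = 1.960 + 0.842 = 2.802.
n = (2.802 / 0.73)² = 3.838² = 14.73.
Round up.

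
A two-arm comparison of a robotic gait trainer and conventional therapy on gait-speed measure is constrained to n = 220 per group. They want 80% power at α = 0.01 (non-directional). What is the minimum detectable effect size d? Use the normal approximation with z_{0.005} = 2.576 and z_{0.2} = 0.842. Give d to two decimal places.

d_min ≈ 0.33

For two independent groups of n = 220 each: d_min = (z_{α/2} + z_β)·√(2/n).
z-sum = 2.576 + 0.842 = 3.418.
d_min = 3.418 × √(2/220) = 3.418 × 0.0953 = 0.326.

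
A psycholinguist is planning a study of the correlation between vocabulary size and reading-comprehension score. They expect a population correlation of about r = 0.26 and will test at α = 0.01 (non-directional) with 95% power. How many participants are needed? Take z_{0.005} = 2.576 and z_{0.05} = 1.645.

n = 255

Fisher's z: C = ½·ln((1+r)/(1−r)) = ½·ln(1.7027) = 0.2661.
n = ((z_{α/2} + z_β)/C)² + 3.
(2.576 + 1.645) / 0.2661 = 4.221 / 0.2661 = 15.862.
n = 15.862² + 3 = 251.62 + 3 = 254.6.
Round up.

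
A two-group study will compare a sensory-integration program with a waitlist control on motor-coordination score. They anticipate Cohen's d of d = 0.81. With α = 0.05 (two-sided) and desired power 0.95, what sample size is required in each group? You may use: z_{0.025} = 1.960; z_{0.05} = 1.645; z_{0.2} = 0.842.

n = 40 per group

For two independent groups with equal n: n = 2·((z_{α/2} + z_β) / d)².
z_{α/2} + z_β = 1.960 + 1.645 = 3.605.
n = 2 × (3.605 / 0.81)² = 2 × 4.451² = 2 × 19.81 = 39.6.
Round up to the next whole participant.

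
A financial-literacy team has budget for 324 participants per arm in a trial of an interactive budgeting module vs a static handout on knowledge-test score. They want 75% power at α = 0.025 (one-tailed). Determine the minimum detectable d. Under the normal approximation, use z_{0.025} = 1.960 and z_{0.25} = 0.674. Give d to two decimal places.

For two independent groups of n = 324 each: d_min = (z_{α} + z_β)·√(2/n).
z-sum = 1.960 + 0.674 = 2.634.
d_min = 2.634 × √(2/324) = 2.634 × 0.0786 = 0.207.

d_min ≈ 0.21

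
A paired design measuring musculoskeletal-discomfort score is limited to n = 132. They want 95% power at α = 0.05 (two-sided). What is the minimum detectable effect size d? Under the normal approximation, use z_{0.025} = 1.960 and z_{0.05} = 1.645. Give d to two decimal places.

For a single sample (or paired design) of n = 132: d_min = (z_{α/2} + z_β)/√n.
z-sum = 1.960 + 1.645 = 3.605.
d_min = 3.605 / √132 = 3.605 / 11.489 = 0.314.

d_min ≈ 0.31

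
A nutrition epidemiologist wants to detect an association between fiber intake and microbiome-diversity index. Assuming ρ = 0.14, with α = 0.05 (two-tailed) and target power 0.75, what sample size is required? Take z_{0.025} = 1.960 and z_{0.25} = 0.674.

n = 353

Fisher's z: C = ½·ln((1+r)/(1−r)) = ½·ln(1.3256) = 0.1409.
n = ((z_{α/2} + z_β)/C)² + 3.
(1.960 + 0.674) / 0.1409 = 2.634 / 0.1409 = 18.694.
n = 18.694² + 3 = 349.47 + 3 = 352.5.
Round up.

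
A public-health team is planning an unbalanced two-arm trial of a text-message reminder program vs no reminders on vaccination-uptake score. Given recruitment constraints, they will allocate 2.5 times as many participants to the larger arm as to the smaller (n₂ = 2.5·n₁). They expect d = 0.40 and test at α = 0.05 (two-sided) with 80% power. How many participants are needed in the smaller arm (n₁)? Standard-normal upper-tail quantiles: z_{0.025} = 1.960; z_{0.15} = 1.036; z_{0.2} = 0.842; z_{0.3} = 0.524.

n₁ = 69

With allocation ratio k = n₂/n₁ = 2.5, Var(x̄₁−x̄₂) = σ²(1/n₁ + 1/(k·n₁)) = σ²·(k+1)/(k·n₁).
So n₁ = (1 + 1/k)·((z_{α/2} + z_β)/d)² = 1.400 × (2.802/0.40)².
n₁ = 1.400 × 49.07 = 68.7.
Round up: n₁ = 69, giving n₂ = ⌈2.5 × 69⌉ = ⌈172.5⌉ = 173.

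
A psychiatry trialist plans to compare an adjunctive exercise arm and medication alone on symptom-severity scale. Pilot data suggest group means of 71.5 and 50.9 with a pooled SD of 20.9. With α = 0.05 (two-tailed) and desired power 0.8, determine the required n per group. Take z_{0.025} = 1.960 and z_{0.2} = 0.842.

Cohen's d = |M₁ − M₂| / SD_pooled = |71.5 − 50.9| / 20.9 = 20.6 / 20.9 = 0.986.
For two independent groups with equal n: n = 2·((z_{α/2} + z_β) / d)².
z_{α/2} + z_β = 1.960 + 0.842 = 2.802.
n = 2 × (2.802 / 0.986)² = 2 × 2.842² = 2 × 8.08 = 16.2.
Round up to the next whole participant.

n = 17 per group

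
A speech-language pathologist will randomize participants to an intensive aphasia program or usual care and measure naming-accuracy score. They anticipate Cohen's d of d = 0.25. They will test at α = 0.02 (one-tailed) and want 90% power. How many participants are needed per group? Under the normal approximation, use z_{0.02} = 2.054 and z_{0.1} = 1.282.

For two independent groups with equal n: n = 2·((z_{α} + z_β) / d)².
z_{α} + z_β = 2.054 + 1.282 = 3.336.
n = 2 × (3.336 / 0.25)² = 2 × 13.344² = 2 × 178.06 = 356.1.
Round up to the next whole participant.

n = 357 per group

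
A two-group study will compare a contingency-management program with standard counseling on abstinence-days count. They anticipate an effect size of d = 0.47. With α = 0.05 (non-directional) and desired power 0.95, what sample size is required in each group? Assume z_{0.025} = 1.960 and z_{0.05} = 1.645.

For two independent groups with equal n: n = 2·((z_{α/2} + z_β) / d)².
z_{α/2} + z_β = 1.960 + 1.645 = 3.605.
n = 2 × (3.605 / 0.47)² = 2 × 7.670² = 2 × 58.83 = 117.7.
Round up to the next whole participant.

n = 118 per group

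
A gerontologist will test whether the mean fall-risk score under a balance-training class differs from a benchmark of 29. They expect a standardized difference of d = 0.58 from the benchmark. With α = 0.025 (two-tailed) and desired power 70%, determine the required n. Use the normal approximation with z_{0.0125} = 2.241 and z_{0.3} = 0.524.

n = 23

For a one-sample test: n = ((z_{α/2} + z_β) / d)².
z_{α/2} + z_β = 2.241 + 0.524 = 2.765.
n = (2.765 / 0.58)² = 4.767² = 22.73.
Round up.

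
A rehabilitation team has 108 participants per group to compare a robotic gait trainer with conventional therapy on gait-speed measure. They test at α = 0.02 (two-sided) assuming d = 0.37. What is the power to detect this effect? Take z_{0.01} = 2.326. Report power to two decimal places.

power ≈ 0.65

For two equal groups, power = Φ(d·√(n/2) − z_{α/2}).
d·√(n/2) = 0.37 × √(108/2) = 0.37 × 7.348 = 2.719.
z_β = 2.719 − 2.326 = 0.393.
Power = Φ(0.393) = 0.653.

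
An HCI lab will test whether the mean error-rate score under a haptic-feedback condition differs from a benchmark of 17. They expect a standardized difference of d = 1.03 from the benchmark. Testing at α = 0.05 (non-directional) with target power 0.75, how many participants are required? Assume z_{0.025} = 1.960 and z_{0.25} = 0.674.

n = 7

For a one-sample test: n = ((z_{α/2} + z_β) / d)².
z_{α/2} + z_β = 1.960 + 0.674 = 2.634.
n = (2.634 / 1.03)² = 2.557² = 6.54.
Round up.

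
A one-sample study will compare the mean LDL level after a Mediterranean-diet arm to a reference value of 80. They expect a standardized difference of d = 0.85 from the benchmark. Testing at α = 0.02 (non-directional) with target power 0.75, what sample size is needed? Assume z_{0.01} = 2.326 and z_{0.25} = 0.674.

For a one-sample test: n = ((z_{α/2} + z_β) / d)².
z_{α/2} + z_β = 2.326 + 0.674 = 3.000.
n = (3.000 / 0.85)² = 3.529² = 12.46.
Round up.

n = 13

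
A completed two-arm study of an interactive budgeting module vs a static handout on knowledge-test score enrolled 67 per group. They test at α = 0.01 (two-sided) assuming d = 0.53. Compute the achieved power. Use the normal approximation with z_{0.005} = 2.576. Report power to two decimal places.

For two equal groups, power = Φ(d·√(n/2) − z_{α/2}).
d·√(n/2) = 0.53 × √(67/2) = 0.53 × 5.788 = 3.068.
z_β = 3.068 − 2.576 = 0.492.
Power = Φ(0.492) = 0.688.

power ≈ 0.69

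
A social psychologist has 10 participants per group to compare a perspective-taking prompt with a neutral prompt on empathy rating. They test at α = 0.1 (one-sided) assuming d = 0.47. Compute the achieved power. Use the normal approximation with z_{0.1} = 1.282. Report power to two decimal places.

power ≈ 0.41

For two equal groups, power = Φ(d·√(n/2) − z_{α}).
d·√(n/2) = 0.47 × √(10/2) = 0.47 × 2.236 = 1.051.
z_β = 1.051 − 1.282 = -0.231.
Power = Φ(-0.231) = 0.409.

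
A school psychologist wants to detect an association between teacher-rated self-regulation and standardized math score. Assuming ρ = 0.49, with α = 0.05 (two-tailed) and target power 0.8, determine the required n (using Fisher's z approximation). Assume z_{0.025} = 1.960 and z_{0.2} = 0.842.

Fisher's z: C = ½·ln((1+r)/(1−r)) = ½·ln(2.9216) = 0.5361.
n = ((z_{α/2} + z_β)/C)² + 3.
(1.960 + 0.842) / 0.5361 = 2.802 / 0.5361 = 5.227.
n = 5.227² + 3 = 27.32 + 3 = 30.3.
Round up.

n = 31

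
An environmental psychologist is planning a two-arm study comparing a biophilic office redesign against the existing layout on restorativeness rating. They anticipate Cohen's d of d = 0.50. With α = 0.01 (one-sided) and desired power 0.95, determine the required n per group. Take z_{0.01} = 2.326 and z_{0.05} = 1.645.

n = 127 per group

For two independent groups with equal n: n = 2·((z_{α} + z_β) / d)².
z_{α} + z_β = 2.326 + 1.645 = 3.971.
n = 2 × (3.971 / 0.50)² = 2 × 7.942² = 2 × 63.08 = 126.2.
Round up to the next whole participant.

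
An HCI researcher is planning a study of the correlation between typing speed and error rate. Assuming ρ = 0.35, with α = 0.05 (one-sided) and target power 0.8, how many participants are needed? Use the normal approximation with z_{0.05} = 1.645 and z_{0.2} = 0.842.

Fisher's z: C = ½·ln((1+r)/(1−r)) = ½·ln(2.0769) = 0.3654.
n = ((z_{α} + z_β)/C)² + 3.
(1.645 + 0.842) / 0.3654 = 2.487 / 0.3654 = 6.806.
n = 6.806² + 3 = 46.32 + 3 = 49.3.
Round up.

n = 50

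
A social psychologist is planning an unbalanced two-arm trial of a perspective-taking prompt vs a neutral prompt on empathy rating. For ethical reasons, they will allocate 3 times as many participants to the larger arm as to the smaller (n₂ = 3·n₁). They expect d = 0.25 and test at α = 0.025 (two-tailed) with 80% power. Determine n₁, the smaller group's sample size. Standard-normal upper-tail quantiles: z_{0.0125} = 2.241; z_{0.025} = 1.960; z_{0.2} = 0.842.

n₁ = 203

With allocation ratio k = n₂/n₁ = 3, Var(x̄₁−x̄₂) = σ²(1/n₁ + 1/(k·n₁)) = σ²·(k+1)/(k·n₁).
So n₁ = (1 + 1/k)·((z_{α/2} + z_β)/d)² = 1.333 × (3.083/0.25)².
n₁ = 1.333 × 152.08 = 202.8.
Round up: n₁ = 203, giving n₂ = 3 × 203 = 609.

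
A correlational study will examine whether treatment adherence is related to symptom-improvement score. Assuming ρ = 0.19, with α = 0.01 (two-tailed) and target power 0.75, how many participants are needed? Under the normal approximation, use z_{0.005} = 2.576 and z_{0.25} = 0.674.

n = 289

Fisher's z: C = ½·ln((1+r)/(1−r)) = ½·ln(1.4691) = 0.1923.
n = ((z_{α/2} + z_β)/C)² + 3.
(2.576 + 0.674) / 0.1923 = 3.250 / 0.1923 = 16.901.
n = 16.901² + 3 = 285.63 + 3 = 288.6.
Round up.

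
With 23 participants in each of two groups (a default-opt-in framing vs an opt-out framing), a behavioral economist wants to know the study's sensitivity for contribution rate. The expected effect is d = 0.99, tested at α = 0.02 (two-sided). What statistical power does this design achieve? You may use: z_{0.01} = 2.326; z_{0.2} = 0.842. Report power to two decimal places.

For two equal groups, power = Φ(d·√(n/2) − z_{α/2}).
d·√(n/2) = 0.99 × √(23/2) = 0.99 × 3.391 = 3.357.
z_β = 3.357 − 2.326 = 1.031.
Power = Φ(1.031) = 0.849.

power ≈ 0.85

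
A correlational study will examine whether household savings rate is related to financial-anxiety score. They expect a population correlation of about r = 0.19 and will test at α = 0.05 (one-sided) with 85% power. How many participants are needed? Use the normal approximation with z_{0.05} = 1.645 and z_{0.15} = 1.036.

n = 198

Fisher's z: C = ½·ln((1+r)/(1−r)) = ½·ln(1.4691) = 0.1923.
n = ((z_{α} + z_β)/C)² + 3.
(1.645 + 1.036) / 0.1923 = 2.681 / 0.1923 = 13.942.
n = 13.942² + 3 = 194.37 + 3 = 197.4.
Round up.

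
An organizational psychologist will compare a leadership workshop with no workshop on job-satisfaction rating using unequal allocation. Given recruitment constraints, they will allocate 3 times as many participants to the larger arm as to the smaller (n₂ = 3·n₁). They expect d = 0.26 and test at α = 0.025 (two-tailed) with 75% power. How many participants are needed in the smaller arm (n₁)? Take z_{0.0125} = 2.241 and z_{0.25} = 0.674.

With allocation ratio k = n₂/n₁ = 3, Var(x̄₁−x̄₂) = σ²(1/n₁ + 1/(k·n₁)) = σ²·(k+1)/(k·n₁).
So n₁ = (1 + 1/k)·((z_{α/2} + z_β)/d)² = 1.333 × (2.915/0.26)².
n₁ = 1.333 × 125.70 = 167.6.
Round up: n₁ = 168, giving n₂ = 3 × 168 = 504.

n₁ = 168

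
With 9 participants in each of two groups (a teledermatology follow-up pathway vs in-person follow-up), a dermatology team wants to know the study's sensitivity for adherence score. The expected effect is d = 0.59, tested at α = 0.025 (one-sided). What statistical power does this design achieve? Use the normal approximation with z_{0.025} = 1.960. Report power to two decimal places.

For two equal groups, power = Φ(d·√(n/2) − z_{α}).
d·√(n/2) = 0.59 × √(9/2) = 0.59 × 2.121 = 1.252.
z_β = 1.252 − 1.960 = -0.708.
Power = Φ(-0.708) = 0.239.

power ≈ 0.24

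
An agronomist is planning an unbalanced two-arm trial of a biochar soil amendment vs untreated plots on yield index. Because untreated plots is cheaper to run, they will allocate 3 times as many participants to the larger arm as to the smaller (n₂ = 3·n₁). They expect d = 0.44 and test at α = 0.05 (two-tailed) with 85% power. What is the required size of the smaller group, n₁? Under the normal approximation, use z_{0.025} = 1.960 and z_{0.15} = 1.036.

n₁ = 62

With allocation ratio k = n₂/n₁ = 3, Var(x̄₁−x̄₂) = σ²(1/n₁ + 1/(k·n₁)) = σ²·(k+1)/(k·n₁).
So n₁ = (1 + 1/k)·((z_{α/2} + z_β)/d)² = 1.333 × (2.996/0.44)².
n₁ = 1.333 × 46.36 = 61.8.
Round up: n₁ = 62, giving n₂ = 3 × 62 = 186.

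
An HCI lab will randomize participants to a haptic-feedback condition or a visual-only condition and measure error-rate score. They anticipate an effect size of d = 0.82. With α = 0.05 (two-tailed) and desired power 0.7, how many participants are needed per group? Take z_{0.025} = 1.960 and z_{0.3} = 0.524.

n = 19 per group

For two independent groups with equal n: n = 2·((z_{α/2} + z_β) / d)².
z_{α/2} + z_β = 1.960 + 0.524 = 2.484.
n = 2 × (2.484 / 0.82)² = 2 × 3.029² = 2 × 9.18 = 18.4.
Round up to the next whole participant.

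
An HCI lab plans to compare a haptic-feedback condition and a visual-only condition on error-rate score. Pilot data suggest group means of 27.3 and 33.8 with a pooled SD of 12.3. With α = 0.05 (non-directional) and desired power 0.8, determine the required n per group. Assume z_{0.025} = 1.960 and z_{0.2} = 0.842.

Cohen's d = |M₁ − M₂| / SD_pooled = |27.3 − 33.8| / 12.3 = 6.5 / 12.3 = 0.528.
For two independent groups with equal n: n = 2·((z_{α/2} + z_β) / d)².
z_{α/2} + z_β = 1.960 + 0.842 = 2.802.
n = 2 × (2.802 / 0.528)² = 2 × 5.307² = 2 × 28.16 = 56.3.
Round up to the next whole participant.

n = 57 per group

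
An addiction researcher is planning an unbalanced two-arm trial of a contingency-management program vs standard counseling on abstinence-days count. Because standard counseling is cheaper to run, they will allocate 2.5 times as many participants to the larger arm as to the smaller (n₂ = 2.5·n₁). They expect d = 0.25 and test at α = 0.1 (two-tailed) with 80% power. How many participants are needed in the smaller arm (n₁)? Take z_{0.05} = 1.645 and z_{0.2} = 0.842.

With allocation ratio k = n₂/n₁ = 2.5, Var(x̄₁−x̄₂) = σ²(1/n₁ + 1/(k·n₁)) = σ²·(k+1)/(k·n₁).
So n₁ = (1 + 1/k)·((z_{α/2} + z_β)/d)² = 1.400 × (2.487/0.25)².
n₁ = 1.400 × 98.96 = 138.5.
Round up: n₁ = 139, giving n₂ = ⌈2.5 × 139⌉ = ⌈347.5⌉ = 348.

n₁ = 139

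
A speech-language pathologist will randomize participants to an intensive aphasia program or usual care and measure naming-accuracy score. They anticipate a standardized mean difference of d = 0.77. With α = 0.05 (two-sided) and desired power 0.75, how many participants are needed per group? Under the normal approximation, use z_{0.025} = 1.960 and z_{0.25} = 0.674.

For two independent groups with equal n: n = 2·((z_{α/2} + z_β) / d)².
z_{α/2} + z_β = 1.960 + 0.674 = 2.634.
n = 2 × (2.634 / 0.77)² = 2 × 3.421² = 2 × 11.70 = 23.4.
Round up to the next whole participant.

n = 24 per group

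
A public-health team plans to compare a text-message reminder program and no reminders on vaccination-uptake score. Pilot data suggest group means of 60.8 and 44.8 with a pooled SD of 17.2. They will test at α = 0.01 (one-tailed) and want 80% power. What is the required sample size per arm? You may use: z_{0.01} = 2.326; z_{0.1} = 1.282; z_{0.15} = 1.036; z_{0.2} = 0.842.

Cohen's d = |M₁ − M₂| / SD_pooled = |60.8 − 44.8| / 17.2 = 16.0 / 17.2 = 0.930.
For two independent groups with equal n: n = 2·((z_{α} + z_β) / d)².
z_{α} + z_β = 2.326 + 0.842 = 3.168.
n = 2 × (3.168 / 0.930)² = 2 × 3.406² = 2 × 11.60 = 23.2.
Round up to the next whole participant.

n = 24 per group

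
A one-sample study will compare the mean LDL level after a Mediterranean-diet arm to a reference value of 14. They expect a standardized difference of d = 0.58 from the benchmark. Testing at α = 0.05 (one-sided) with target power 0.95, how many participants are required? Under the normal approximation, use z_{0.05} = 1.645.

n = 33

For a one-sample test: n = ((z_{α} + z_β) / d)².
z_{α} + z_β = 1.645 + 1.645 = 3.290.
n = (3.290 / 0.58)² = 5.672² = 32.18.
Round up.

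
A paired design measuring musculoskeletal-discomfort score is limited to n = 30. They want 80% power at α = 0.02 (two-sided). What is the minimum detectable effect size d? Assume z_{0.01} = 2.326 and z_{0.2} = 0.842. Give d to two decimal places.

For a single sample (or paired design) of n = 30: d_min = (z_{α/2} + z_β)/√n.
z-sum = 2.326 + 0.842 = 3.168.
d_min = 3.168 / √30 = 3.168 / 5.477 = 0.578.

d_min ≈ 0.58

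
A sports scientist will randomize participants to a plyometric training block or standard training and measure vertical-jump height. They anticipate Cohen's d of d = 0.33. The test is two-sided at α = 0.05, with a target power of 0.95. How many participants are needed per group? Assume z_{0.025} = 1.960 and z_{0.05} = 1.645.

n = 239 per group

For two independent groups with equal n: n = 2·((z_{α/2} + z_β) / d)².
z_{α/2} + z_β = 1.960 + 1.645 = 3.605.
n = 2 × (3.605 / 0.33)² = 2 × 10.924² = 2 × 119.34 = 238.7.
Round up to the next whole participant.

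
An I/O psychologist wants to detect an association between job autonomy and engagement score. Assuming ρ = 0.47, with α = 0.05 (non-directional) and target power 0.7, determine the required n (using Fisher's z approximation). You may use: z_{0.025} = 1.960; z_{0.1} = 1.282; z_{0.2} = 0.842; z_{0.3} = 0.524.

Fisher's z: C = ½·ln((1+r)/(1−r)) = ½·ln(2.7736) = 0.5101.
n = ((z_{α/2} + z_β)/C)² + 3.
(1.960 + 0.524) / 0.5101 = 2.484 / 0.5101 = 4.870.
n = 4.870² + 3 = 23.71 + 3 = 26.7.
Round up.

n = 27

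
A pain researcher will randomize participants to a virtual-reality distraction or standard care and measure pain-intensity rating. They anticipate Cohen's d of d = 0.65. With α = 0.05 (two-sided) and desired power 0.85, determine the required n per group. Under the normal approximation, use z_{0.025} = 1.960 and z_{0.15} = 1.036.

n = 43 per group

For two independent groups with equal n: n = 2·((z_{α/2} + z_β) / d)².
z_{α/2} + z_β = 1.960 + 1.036 = 2.996.
n = 2 × (2.996 / 0.65)² = 2 × 4.609² = 2 × 21.25 = 42.5.
Round up to the next whole participant.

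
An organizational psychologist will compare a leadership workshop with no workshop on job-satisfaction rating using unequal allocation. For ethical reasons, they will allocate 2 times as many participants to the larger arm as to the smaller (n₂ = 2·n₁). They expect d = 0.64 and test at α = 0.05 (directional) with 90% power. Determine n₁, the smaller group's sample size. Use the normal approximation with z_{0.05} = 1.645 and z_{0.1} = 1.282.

With allocation ratio k = n₂/n₁ = 2, Var(x̄₁−x̄₂) = σ²(1/n₁ + 1/(k·n₁)) = σ²·(k+1)/(k·n₁).
So n₁ = (1 + 1/k)·((z_{α} + z_β)/d)² = 1.500 × (2.927/0.64)².
n₁ = 1.500 × 20.92 = 31.4.
Round up: n₁ = 32, giving n₂ = 2 × 32 = 64.

n₁ = 32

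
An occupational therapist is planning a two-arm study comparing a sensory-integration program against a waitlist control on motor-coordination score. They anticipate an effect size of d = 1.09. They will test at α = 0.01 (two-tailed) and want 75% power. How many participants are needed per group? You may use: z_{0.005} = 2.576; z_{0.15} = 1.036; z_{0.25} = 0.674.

For two independent groups with equal n: n = 2·((z_{α/2} + z_β) / d)².
z_{α/2} + z_β = 2.576 + 0.674 = 3.250.
n = 2 × (3.250 / 1.09)² = 2 × 2.982² = 2 × 8.89 = 17.8.
Round up to the next whole participant.

n = 18 per group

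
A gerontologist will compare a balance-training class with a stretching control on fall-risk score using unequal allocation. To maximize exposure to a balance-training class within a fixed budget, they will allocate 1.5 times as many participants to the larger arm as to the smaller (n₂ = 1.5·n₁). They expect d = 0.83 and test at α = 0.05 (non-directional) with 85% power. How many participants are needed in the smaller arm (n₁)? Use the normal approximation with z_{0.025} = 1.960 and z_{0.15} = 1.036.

n₁ = 22

With allocation ratio k = n₂/n₁ = 1.5, Var(x̄₁−x̄₂) = σ²(1/n₁ + 1/(k·n₁)) = σ²·(k+1)/(k·n₁).
So n₁ = (1 + 1/k)·((z_{α/2} + z_β)/d)² = 1.667 × (2.996/0.83)².
n₁ = 1.667 × 13.03 = 21.7.
Round up: n₁ = 22, giving n₂ = 1.5 × 22 = 33.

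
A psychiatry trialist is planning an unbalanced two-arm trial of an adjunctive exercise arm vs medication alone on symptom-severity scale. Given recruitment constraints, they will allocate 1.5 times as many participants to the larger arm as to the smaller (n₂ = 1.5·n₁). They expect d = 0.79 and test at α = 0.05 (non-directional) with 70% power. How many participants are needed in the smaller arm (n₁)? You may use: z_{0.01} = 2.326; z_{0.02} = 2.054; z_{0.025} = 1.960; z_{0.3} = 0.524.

With allocation ratio k = n₂/n₁ = 1.5, Var(x̄₁−x̄₂) = σ²(1/n₁ + 1/(k·n₁)) = σ²·(k+1)/(k·n₁).
So n₁ = (1 + 1/k)·((z_{α/2} + z_β)/d)² = 1.667 × (2.484/0.79)².
n₁ = 1.667 × 9.89 = 16.5.
Round up: n₁ = 17, giving n₂ = ⌈1.5 × 17⌉ = ⌈25.5⌉ = 26.

n₁ = 17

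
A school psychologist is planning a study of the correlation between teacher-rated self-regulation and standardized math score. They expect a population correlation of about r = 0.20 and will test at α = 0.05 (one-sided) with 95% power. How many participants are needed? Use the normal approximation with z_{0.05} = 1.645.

n = 267

Fisher's z: C = ½·ln((1+r)/(1−r)) = ½·ln(1.5000) = 0.2027.
n = ((z_{α} + z_β)/C)² + 3.
(1.645 + 1.645) / 0.2027 = 3.290 / 0.2027 = 16.231.
n = 16.231² + 3 = 263.44 + 3 = 266.4.
Round up.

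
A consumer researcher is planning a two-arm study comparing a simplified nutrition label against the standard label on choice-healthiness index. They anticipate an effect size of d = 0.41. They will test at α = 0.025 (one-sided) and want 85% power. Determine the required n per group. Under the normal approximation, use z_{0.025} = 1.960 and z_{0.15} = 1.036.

n = 107 per group

For two independent groups with equal n: n = 2·((z_{α} + z_β) / d)².
z_{α} + z_β = 1.960 + 1.036 = 2.996.
n = 2 × (2.996 / 0.41)² = 2 × 7.307² = 2 × 53.40 = 106.8.
Round up to the next whole participant.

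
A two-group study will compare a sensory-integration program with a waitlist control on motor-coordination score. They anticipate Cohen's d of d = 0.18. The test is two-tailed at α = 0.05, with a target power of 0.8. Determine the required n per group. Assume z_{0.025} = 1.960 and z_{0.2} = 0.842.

For two independent groups with equal n: n = 2·((z_{α/2} + z_β) / d)².
z_{α/2} + z_β = 1.960 + 0.842 = 2.802.
n = 2 × (2.802 / 0.18)² = 2 × 15.567² = 2 × 242.32 = 484.6.
Round up to the next whole participant.

n = 485 per group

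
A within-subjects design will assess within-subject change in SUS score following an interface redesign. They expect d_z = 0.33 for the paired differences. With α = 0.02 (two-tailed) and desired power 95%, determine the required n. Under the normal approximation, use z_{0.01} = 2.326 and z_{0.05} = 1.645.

For a paired (one-sample on differences) test: n = ((z_{α/2} + z_β) / d)².
z_{α/2} + z_β = 2.326 + 1.645 = 3.971.
n = (3.971 / 0.33)² = 12.033² = 144.80.
Round up.

n = 145 pairs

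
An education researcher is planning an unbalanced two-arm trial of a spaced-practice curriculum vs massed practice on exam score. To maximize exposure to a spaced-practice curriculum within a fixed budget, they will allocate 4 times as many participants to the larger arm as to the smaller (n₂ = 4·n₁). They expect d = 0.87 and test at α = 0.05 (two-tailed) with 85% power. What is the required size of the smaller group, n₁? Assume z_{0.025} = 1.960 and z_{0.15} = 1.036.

n₁ = 15

With allocation ratio k = n₂/n₁ = 4, Var(x̄₁−x̄₂) = σ²(1/n₁ + 1/(k·n₁)) = σ²·(k+1)/(k·n₁).
So n₁ = (1 + 1/k)·((z_{α/2} + z_β)/d)² = 1.250 × (2.996/0.87)².
n₁ = 1.250 × 11.86 = 14.8.
Round up: n₁ = 15, giving n₂ = 4 × 15 = 60.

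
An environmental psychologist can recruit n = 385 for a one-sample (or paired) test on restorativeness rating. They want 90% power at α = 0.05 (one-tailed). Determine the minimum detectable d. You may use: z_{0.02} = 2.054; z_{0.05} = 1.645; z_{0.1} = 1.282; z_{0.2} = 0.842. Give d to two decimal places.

d_min ≈ 0.15

For a single sample (or paired design) of n = 385: d_min = (z_{α} + z_β)/√n.
z-sum = 1.645 + 1.282 = 2.927.
d_min = 2.927 / √385 = 2.927 / 19.621 = 0.149.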